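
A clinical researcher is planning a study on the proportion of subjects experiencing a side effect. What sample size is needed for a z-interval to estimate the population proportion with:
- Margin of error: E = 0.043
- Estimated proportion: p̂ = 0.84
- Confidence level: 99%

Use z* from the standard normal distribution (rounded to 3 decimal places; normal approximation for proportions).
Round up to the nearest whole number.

Using z* for proportion z-interval (normal approximation).

For 99% confidence, z* = 2.576 (from standard normal table)

Sample size formula for proportion z-interval: n = z*²p̂(1-p̂)/E²

n = 2.576² × 0.84 × 0.16 / 0.043²
  = 6.635776 × 0.1344 / 0.001849
  = 482.3409

Round up to the nearest whole number: n = 483

483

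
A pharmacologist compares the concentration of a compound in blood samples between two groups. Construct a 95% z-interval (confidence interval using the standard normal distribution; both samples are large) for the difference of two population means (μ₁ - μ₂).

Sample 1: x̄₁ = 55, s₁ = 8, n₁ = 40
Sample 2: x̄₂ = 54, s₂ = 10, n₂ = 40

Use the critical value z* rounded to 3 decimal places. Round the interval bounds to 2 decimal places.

Both samples are large (n₁ = 40 ≥ 30, n₂ = 40 ≥ 30), so a z-interval for the difference of means applies.

Point estimate: x̄₁ - x̄₂ = 55 - 54 = 1

Standard error: SE = √(s₁²/n₁ + s₂²/n₂)
= √(8²/40 + 10²/40)
= √(1.600000 + 2.500000)
= 2.024846

For 95% confidence, z* = 1.96 (from standard normal table)
Margin of error: E = z* × SE = 1.96 × 2.024846 = 3.9687

Z-interval: (x̄₁ - x̄₂) ± E = 1 ± 3.9687 = (-2.9687, 4.9687)

Rounded to 2 decimal places:

(-2.97, 4.97)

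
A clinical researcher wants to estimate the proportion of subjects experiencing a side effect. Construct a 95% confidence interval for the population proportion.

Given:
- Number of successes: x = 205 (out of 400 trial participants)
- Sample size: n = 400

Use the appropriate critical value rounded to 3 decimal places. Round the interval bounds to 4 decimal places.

Sample proportion: p̂ = 205/400 = 0.512500

Check conditions for normal approximation:
  np̂ = 205 ≥ 10 ✓
  n(1-p̂) = 195 ≥ 10 ✓

The sample is large enough, so use a z-interval (normal approximation) for the proportion.

For 95% confidence, z* = 1.96 (from standard normal table)

Standard error: SE = √(p̂(1-p̂)/n) = √(0.512500×0.487500/400) = 0.02499219

Margin of error: E = z* × SE = 1.96 × 0.02499219 = 0.048985

Z-interval: p̂ ± E = 0.512500 ± 0.048985 = (0.463515, 0.561485)

Rounded to 4 decimal places:

(0.4635, 0.5615)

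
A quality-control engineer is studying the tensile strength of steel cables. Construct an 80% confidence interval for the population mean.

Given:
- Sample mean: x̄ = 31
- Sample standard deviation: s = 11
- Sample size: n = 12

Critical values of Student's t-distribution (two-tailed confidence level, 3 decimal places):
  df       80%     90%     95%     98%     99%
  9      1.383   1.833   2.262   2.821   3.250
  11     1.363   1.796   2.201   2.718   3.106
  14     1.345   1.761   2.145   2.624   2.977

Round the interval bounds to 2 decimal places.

The population standard deviation σ is unknown (only the sample standard deviation s is given), so use a t-interval with df = n - 1 = 12 - 1 = 11.

For 80% confidence with df = 11, t* = 1.363 (from t-table)

Standard error: SE = s/√n = 11/√12 = 3.175426

Margin of error: E = t* × SE = 1.363 × 3.175426 = 4.3281

T-interval: x̄ ± E = 31 ± 4.3281 = (26.6719, 35.3281)

Rounded to 2 decimal places:

(26.67, 35.33)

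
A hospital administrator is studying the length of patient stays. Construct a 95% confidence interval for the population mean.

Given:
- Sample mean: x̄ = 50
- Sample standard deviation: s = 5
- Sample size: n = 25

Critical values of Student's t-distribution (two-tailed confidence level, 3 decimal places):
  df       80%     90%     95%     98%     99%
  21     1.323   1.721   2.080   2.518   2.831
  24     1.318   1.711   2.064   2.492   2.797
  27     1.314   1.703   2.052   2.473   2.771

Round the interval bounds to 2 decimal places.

The population standard deviation σ is unknown (only the sample standard deviation s is given), so use a t-interval with df = n - 1 = 25 - 1 = 24.

For 95% confidence with df = 24, t* = 2.064 (from t-table)

Standard error: SE = s/√n = 5/√25 = 1.000000

Margin of error: E = t* × SE = 2.064 × 1.000000 = 2.0640

T-interval: x̄ ± E = 50 ± 2.0640 = (47.9360, 52.0640)

Rounded to 2 decimal places:

(47.94, 52.06)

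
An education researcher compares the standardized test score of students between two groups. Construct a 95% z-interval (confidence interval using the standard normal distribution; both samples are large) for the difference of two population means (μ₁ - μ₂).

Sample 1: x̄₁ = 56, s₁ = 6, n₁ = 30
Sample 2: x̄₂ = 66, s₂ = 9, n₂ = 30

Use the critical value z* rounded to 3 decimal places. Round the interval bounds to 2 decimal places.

Both samples are large (n₁ = 30 ≥ 30, n₂ = 30 ≥ 30), so a z-interval for the difference of means applies.

Point estimate: x̄₁ - x̄₂ = 56 - 66 = -10

Standard error: SE = √(s₁²/n₁ + s₂²/n₂)
= √(6²/30 + 9²/30)
= √(1.200000 + 2.700000)
= 1.974842

For 95% confidence, z* = 1.96 (from standard normal table)
Margin of error: E = z* × SE = 1.96 × 1.974842 = 3.8707

Z-interval: (x̄₁ - x̄₂) ± E = -10 ± 3.8707 = (-13.8707, -6.1293)

Rounded to 2 decimal places:

(-13.87, -6.13)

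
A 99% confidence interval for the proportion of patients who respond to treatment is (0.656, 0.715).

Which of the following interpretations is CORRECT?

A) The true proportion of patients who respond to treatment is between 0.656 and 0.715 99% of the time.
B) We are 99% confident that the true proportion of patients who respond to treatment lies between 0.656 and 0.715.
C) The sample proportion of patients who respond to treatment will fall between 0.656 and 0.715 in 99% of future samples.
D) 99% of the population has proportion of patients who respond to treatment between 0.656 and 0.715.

A confidence interval represents our confidence in the procedure, not a probability statement about the parameter.

Key concept: If we repeated this sampling process many times and computed a 99% CI each time, about 99% of those intervals would contain the true population parameter.

For this specific interval (0.656, 0.715):
- Midpoint (point estimate): 0.6855
- Margin of error: 0.0295

The correct interpretation is the one stating confidence that the true parameter lies in the interval — option B.

B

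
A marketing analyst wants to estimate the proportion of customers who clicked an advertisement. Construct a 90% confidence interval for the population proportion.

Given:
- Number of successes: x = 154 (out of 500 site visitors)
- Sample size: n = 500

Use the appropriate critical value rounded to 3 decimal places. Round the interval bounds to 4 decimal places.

Sample proportion: p̂ = 154/500 = 0.308000

Check conditions for normal approximation:
  np̂ = 154 ≥ 10 ✓
  n(1-p̂) = 346 ≥ 10 ✓

The sample is large enough, so use a z-interval (normal approximation) for the proportion.

For 90% confidence, z* = 1.645 (from standard normal table)

Standard error: SE = √(p̂(1-p̂)/n) = √(0.308000×0.692000/500) = 0.02064636

Margin of error: E = z* × SE = 1.645 × 0.02064636 = 0.033963

Z-interval: p̂ ± E = 0.308000 ± 0.033963 = (0.274037, 0.341963)

Rounded to 4 decimal places:

(0.2740, 0.3420)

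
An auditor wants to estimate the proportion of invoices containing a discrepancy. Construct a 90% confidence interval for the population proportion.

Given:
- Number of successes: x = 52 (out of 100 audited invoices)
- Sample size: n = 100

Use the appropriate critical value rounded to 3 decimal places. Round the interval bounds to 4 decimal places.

Sample proportion: p̂ = 52/100 = 0.520000

Check conditions for normal approximation:
  np̂ = 52 ≥ 10 ✓
  n(1-p̂) = 48 ≥ 10 ✓

The sample is large enough, so use a z-interval (normal approximation) for the proportion.

For 90% confidence, z* = 1.645 (from standard normal table)

Standard error: SE = √(p̂(1-p̂)/n) = √(0.520000×0.480000/100) = 0.04995998

Margin of error: E = z* × SE = 1.645 × 0.04995998 = 0.082184

Z-interval: p̂ ± E = 0.520000 ± 0.082184 = (0.437816, 0.602184)

Rounded to 4 decimal places:

(0.4378, 0.6022)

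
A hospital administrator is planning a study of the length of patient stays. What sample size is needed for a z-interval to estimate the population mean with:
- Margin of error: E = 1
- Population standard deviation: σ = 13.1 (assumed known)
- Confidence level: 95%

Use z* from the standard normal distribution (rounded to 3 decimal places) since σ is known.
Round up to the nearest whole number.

Using z* since population σ is known (z-interval formula).

For 95% confidence, z* = 1.96 (from standard normal table)

Sample size formula for z-interval: n = (z*σ/E)²

n = (1.96 × 13.1 / 1)²
  = (25.676000)²
  = 659.2570

Round up to the nearest whole number: n = 660

660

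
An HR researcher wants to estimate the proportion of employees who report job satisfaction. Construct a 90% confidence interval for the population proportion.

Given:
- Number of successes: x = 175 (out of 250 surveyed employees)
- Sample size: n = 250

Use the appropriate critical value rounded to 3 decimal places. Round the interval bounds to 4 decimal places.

Sample proportion: p̂ = 175/250 = 0.700000

Check conditions for normal approximation:
  np̂ = 175 ≥ 10 ✓
  n(1-p̂) = 75 ≥ 10 ✓

The sample is large enough, so use a z-interval (normal approximation) for the proportion.

For 90% confidence, z* = 1.645 (from standard normal table)

Standard error: SE = √(p̂(1-p̂)/n) = √(0.700000×0.300000/250) = 0.02898275

Margin of error: E = z* × SE = 1.645 × 0.02898275 = 0.047677

Z-interval: p̂ ± E = 0.700000 ± 0.047677 = (0.652323, 0.747677)

Rounded to 4 decimal places:

(0.6523, 0.7477)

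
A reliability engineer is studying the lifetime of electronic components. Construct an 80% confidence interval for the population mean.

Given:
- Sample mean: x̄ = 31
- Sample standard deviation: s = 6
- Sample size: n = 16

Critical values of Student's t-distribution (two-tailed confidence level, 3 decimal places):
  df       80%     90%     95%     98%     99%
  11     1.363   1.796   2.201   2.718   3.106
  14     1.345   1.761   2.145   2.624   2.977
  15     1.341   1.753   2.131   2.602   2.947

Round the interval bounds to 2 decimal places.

The population standard deviation σ is unknown (only the sample standard deviation s is given), so use a t-interval with df = n - 1 = 16 - 1 = 15.

For 80% confidence with df = 15, t* = 1.341 (from t-table)

Standard error: SE = s/√n = 6/√16 = 1.500000

Margin of error: E = t* × SE = 1.341 × 1.500000 = 2.0115

T-interval: x̄ ± E = 31 ± 2.0115 = (28.9885, 33.0115)

Rounded to 2 decimal places:

(28.99, 33.01)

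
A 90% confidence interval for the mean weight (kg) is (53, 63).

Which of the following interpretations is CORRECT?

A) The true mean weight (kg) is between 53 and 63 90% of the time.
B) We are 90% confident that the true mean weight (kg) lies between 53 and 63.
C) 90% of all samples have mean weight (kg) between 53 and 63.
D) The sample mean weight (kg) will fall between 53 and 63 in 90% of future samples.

A confidence interval represents our confidence in the procedure, not a probability statement about the parameter.

Key concept: If we repeated this sampling process many times and computed a 90% CI each time, about 90% of those intervals would contain the true population parameter.

For this specific interval (53, 63):
- Midpoint (point estimate): 58
- Margin of error: 5

The correct interpretation is the one stating confidence that the true parameter lies in the interval — option B.

B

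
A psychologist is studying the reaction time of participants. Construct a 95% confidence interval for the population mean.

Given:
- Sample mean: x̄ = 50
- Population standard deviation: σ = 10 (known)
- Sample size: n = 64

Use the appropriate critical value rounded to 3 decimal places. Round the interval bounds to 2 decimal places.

The population standard deviation σ is known, so use a z-interval (standard normal critical value).

For 95% confidence, z* = 1.96 (from standard normal table)

Standard error: SE = σ/√n = 10/√64 = 1.250000

Margin of error: E = z* × SE = 1.96 × 1.250000 = 2.4500

Z-interval: x̄ ± E = 50 ± 2.4500 = (47.5500, 52.4500)

Rounded to 2 decimal places:

(47.55, 52.45)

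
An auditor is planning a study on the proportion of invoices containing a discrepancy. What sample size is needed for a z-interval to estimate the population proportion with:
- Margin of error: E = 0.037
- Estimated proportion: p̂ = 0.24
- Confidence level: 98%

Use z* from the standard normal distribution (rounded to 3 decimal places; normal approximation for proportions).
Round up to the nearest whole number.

Using z* for proportion z-interval (normal approximation).

For 98% confidence, z* = 2.326 (from standard normal table)

Sample size formula for proportion z-interval: n = z*²p̂(1-p̂)/E²

n = 2.326² × 0.24 × 0.76 / 0.037²
  = 5.410276 × 0.1824 / 0.001369
  = 720.8432

Round up to the nearest whole number: n = 721

721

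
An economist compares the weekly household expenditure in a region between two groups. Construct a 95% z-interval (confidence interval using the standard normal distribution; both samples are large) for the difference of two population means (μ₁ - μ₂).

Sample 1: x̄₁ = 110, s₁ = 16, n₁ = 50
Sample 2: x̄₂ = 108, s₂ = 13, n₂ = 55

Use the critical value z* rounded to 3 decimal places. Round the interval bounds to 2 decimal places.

Both samples are large (n₁ = 50 ≥ 30, n₂ = 55 ≥ 30), so a z-interval for the difference of means applies.

Point estimate: x̄₁ - x̄₂ = 110 - 108 = 2

Standard error: SE = √(s₁²/n₁ + s₂²/n₂)
= √(16²/50 + 13²/55)
= √(5.120000 + 3.072727)
= 2.862294

For 95% confidence, z* = 1.96 (from standard normal table)
Margin of error: E = z* × SE = 1.96 × 2.862294 = 5.6101

Z-interval: (x̄₁ - x̄₂) ± E = 2 ± 5.6101 = (-3.6101, 7.6101)

Rounded to 2 decimal places:

(-3.61, 7.61)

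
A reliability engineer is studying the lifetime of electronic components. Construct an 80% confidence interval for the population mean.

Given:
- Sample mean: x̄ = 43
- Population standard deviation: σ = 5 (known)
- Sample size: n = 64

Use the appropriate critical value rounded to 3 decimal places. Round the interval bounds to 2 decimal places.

The population standard deviation σ is known, so use a z-interval (standard normal critical value).

For 80% confidence, z* = 1.282 (from standard normal table)

Standard error: SE = σ/√n = 5/√64 = 0.625000

Margin of error: E = z* × SE = 1.282 × 0.625000 = 0.8013

Z-interval: x̄ ± E = 43 ± 0.8013 = (42.1987, 43.8013)

Rounded to 2 decimal places:

(42.20, 43.80)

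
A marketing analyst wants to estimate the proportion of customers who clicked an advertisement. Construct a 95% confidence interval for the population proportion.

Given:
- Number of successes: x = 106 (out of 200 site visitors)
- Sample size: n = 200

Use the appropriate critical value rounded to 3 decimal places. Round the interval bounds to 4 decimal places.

Sample proportion: p̂ = 106/200 = 0.530000

Check conditions for normal approximation:
  np̂ = 106 ≥ 10 ✓
  n(1-p̂) = 94 ≥ 10 ✓

The sample is large enough, so use a z-interval (normal approximation) for the proportion.

For 95% confidence, z* = 1.96 (from standard normal table)

Standard error: SE = √(p̂(1-p̂)/n) = √(0.530000×0.470000/200) = 0.03529164

Margin of error: E = z* × SE = 1.96 × 0.03529164 = 0.069172

Z-interval: p̂ ± E = 0.530000 ± 0.069172 = (0.460828, 0.599172)

Rounded to 4 decimal places:

(0.4608, 0.5992)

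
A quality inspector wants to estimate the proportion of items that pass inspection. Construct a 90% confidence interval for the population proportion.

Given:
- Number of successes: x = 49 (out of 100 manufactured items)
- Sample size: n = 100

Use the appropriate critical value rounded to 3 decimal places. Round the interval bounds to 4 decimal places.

Sample proportion: p̂ = 49/100 = 0.490000

Check conditions for normal approximation:
  np̂ = 49 ≥ 10 ✓
  n(1-p̂) = 51 ≥ 10 ✓

The sample is large enough, so use a z-interval (normal approximation) for the proportion.

For 90% confidence, z* = 1.645 (from standard normal table)

Standard error: SE = √(p̂(1-p̂)/n) = √(0.490000×0.510000/100) = 0.04999000

Margin of error: E = z* × SE = 1.645 × 0.04999000 = 0.082234

Z-interval: p̂ ± E = 0.490000 ± 0.082234 = (0.407766, 0.572234)

Rounded to 4 decimal places:

(0.4078, 0.5722)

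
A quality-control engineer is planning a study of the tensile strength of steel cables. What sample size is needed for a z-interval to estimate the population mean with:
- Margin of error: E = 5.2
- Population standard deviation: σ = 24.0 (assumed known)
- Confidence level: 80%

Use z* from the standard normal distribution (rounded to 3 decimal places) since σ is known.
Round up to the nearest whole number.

Using z* since population σ is known (z-interval formula).

For 80% confidence, z* = 1.282 (from standard normal table)

Sample size formula for z-interval: n = (z*σ/E)²

n = (1.282 × 24.0 / 5.2)²
  = (5.916923)²
  = 35.0100

Round up to the nearest whole number: n = 36

36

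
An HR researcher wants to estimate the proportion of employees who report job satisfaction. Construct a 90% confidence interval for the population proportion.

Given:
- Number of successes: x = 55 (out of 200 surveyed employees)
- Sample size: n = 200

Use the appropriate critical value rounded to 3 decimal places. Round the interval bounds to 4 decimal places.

Sample proportion: p̂ = 55/200 = 0.275000

Check conditions for normal approximation:
  np̂ = 55 ≥ 10 ✓
  n(1-p̂) = 145 ≥ 10 ✓

The sample is large enough, so use a z-interval (normal approximation) for the proportion.

For 90% confidence, z* = 1.645 (from standard normal table)

Standard error: SE = √(p̂(1-p̂)/n) = √(0.275000×0.725000/200) = 0.03157333

Margin of error: E = z* × SE = 1.645 × 0.03157333 = 0.051938

Z-interval: p̂ ± E = 0.275000 ± 0.051938 = (0.223062, 0.326938)

Rounded to 4 decimal places:

(0.2231, 0.3269)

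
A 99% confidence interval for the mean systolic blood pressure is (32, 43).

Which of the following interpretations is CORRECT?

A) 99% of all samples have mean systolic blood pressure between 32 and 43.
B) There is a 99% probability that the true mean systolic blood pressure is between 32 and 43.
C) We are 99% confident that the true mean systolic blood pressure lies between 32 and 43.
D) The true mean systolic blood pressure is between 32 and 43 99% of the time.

A confidence interval represents our confidence in the procedure, not a probability statement about the parameter.

Key concept: If we repeated this sampling process many times and computed a 99% CI each time, about 99% of those intervals would contain the true population parameter.

For this specific interval (32, 43):
- Midpoint (point estimate): 37.5
- Margin of error: 5.5

The correct interpretation is the one stating confidence that the true parameter lies in the interval — option C.

C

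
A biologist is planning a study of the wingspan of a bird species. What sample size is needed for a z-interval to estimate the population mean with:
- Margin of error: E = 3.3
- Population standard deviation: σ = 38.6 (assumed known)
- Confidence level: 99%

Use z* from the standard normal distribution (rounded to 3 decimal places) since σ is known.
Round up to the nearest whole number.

Using z* since population σ is known (z-interval formula).

For 99% confidence, z* = 2.576 (from standard normal table)

Sample size formula for z-interval: n = (z*σ/E)²

n = (2.576 × 38.6 / 3.3)²
  = (30.131394)²
  = 907.9009

Round up to the nearest whole number: n = 908

908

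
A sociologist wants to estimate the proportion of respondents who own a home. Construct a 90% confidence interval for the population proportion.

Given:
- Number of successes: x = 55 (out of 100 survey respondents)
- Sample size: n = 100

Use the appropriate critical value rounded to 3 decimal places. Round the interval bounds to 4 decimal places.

Sample proportion: p̂ = 55/100 = 0.550000

Check conditions for normal approximation:
  np̂ = 55 ≥ 10 ✓
  n(1-p̂) = 45 ≥ 10 ✓

The sample is large enough, so use a z-interval (normal approximation) for the proportion.

For 90% confidence, z* = 1.645 (from standard normal table)

Standard error: SE = √(p̂(1-p̂)/n) = √(0.550000×0.450000/100) = 0.04974937

Margin of error: E = z* × SE = 1.645 × 0.04974937 = 0.081838

Z-interval: p̂ ± E = 0.550000 ± 0.081838 = (0.468162, 0.631838)

Rounded to 4 decimal places:

(0.4682, 0.6318)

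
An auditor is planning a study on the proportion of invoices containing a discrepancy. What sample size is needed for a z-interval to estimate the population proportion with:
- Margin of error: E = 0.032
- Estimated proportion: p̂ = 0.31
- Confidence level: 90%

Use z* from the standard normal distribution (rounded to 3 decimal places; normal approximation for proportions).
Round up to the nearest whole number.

Using z* for proportion z-interval (normal approximation).

For 90% confidence, z* = 1.645 (from standard normal table)

Sample size formula for proportion z-interval: n = z*²p̂(1-p̂)/E²

n = 1.645² × 0.31 × 0.69 / 0.032²
  = 2.706025 × 0.2139 / 0.001024
  = 565.2527

Round up to the nearest whole number: n = 566

566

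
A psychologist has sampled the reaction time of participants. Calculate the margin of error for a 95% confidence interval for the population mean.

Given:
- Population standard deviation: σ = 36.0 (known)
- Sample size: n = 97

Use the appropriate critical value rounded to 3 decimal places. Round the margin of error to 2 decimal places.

The population standard deviation σ is known, so use the z-interval margin of error formula.

For 95% confidence, z* = 1.96 (from standard normal table)

Margin of error formula for z-interval: E = z* × σ/√n

E = 1.96 × 36.0/√97
  = 1.96 × 3.655246
  = 7.1643

Rounded to 2 decimal places:

7.16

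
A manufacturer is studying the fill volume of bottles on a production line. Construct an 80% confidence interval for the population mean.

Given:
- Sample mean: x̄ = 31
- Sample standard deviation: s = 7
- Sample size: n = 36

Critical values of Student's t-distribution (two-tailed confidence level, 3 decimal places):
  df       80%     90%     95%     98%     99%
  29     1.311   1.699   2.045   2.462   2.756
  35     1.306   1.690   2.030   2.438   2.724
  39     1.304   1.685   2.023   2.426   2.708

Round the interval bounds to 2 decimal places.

The population standard deviation σ is unknown (only the sample standard deviation s is given), so use a t-interval with df = n - 1 = 36 - 1 = 35.

For 80% confidence with df = 35, t* = 1.306 (from t-table)

Standard error: SE = s/√n = 7/√36 = 1.166667

Margin of error: E = t* × SE = 1.306 × 1.166667 = 1.5237

T-interval: x̄ ± E = 31 ± 1.5237 = (29.4763, 32.5237)

Rounded to 2 decimal places:

(29.48, 32.52)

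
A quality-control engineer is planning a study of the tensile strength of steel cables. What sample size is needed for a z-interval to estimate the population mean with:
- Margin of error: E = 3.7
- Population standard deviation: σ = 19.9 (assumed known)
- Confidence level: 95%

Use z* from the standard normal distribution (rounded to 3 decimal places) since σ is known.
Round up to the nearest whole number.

Using z* since population σ is known (z-interval formula).

For 95% confidence, z* = 1.96 (from standard normal table)

Sample size formula for z-interval: n = (z*σ/E)²

n = (1.96 × 19.9 / 3.7)²
  = (10.541622)²
  = 111.1258

Round up to the nearest whole number: n = 112

112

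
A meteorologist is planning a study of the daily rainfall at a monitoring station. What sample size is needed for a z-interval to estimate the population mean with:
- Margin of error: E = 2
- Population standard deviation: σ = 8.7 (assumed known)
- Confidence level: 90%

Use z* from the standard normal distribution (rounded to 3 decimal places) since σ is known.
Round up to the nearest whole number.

Using z* since population σ is known (z-interval formula).

For 90% confidence, z* = 1.645 (from standard normal table)

Sample size formula for z-interval: n = (z*σ/E)²

n = (1.645 × 8.7 / 2)²
  = (7.155750)²
  = 51.2048

Round up to the nearest whole number: n = 52

52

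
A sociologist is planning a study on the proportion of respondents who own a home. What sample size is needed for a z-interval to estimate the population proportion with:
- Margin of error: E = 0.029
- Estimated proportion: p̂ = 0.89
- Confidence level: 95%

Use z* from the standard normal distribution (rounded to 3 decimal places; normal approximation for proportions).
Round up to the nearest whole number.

Using z* for proportion z-interval (normal approximation).

For 95% confidence, z* = 1.96 (from standard normal table)

Sample size formula for proportion z-interval: n = z*²p̂(1-p̂)/E²

n = 1.96² × 0.89 × 0.11 / 0.029²
  = 3.8416 × 0.0979 / 0.000841
  = 447.1970

Round up to the nearest whole number: n = 448

448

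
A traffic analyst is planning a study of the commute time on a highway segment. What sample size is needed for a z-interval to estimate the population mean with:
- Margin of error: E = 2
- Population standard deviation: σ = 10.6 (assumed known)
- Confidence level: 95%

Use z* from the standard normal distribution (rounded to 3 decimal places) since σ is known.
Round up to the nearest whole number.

Using z* since population σ is known (z-interval formula).

For 95% confidence, z* = 1.96 (from standard normal table)

Sample size formula for z-interval: n = (z*σ/E)²

n = (1.96 × 10.6 / 2)²
  = (10.388000)²
  = 107.9105

Round up to the nearest whole number: n = 108

108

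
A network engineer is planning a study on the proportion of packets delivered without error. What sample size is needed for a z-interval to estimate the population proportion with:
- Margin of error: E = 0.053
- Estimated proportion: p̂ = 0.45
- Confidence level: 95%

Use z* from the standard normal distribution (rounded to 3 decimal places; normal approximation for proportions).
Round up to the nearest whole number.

Using z* for proportion z-interval (normal approximation).

For 95% confidence, z* = 1.96 (from standard normal table)

Sample size formula for proportion z-interval: n = z*²p̂(1-p̂)/E²

n = 1.96² × 0.45 × 0.55 / 0.053²
  = 3.8416 × 0.2475 / 0.002809
  = 338.4820

Round up to the nearest whole number: n = 339

339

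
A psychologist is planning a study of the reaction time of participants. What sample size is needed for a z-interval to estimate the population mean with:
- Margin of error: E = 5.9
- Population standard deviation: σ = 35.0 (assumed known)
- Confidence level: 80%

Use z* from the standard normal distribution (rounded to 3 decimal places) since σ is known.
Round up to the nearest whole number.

Using z* since population σ is known (z-interval formula).

For 80% confidence, z* = 1.282 (from standard normal table)

Sample size formula for z-interval: n = (z*σ/E)²

n = (1.282 × 35.0 / 5.9)²
  = (7.605085)²
  = 57.8373

Round up to the nearest whole number: n = 58

58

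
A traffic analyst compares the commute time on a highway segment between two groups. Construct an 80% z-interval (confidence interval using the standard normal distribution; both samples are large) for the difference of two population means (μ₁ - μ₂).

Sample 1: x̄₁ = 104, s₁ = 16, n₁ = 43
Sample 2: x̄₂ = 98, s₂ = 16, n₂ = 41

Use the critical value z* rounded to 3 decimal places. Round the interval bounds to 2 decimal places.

Both samples are large (n₁ = 43 ≥ 30, n₂ = 41 ≥ 30), so a z-interval for the difference of means applies.

Point estimate: x̄₁ - x̄₂ = 104 - 98 = 6

Standard error: SE = √(s₁²/n₁ + s₂²/n₂)
= √(16²/43 + 16²/41)
= √(5.953488 + 6.243902)
= 3.492476

For 80% confidence, z* = 1.282 (from standard normal table)
Margin of error: E = z* × SE = 1.282 × 3.492476 = 4.4774

Z-interval: (x̄₁ - x̄₂) ± E = 6 ± 4.4774 = (1.5226, 10.4774)

Rounded to 2 decimal places:

(1.52, 10.48)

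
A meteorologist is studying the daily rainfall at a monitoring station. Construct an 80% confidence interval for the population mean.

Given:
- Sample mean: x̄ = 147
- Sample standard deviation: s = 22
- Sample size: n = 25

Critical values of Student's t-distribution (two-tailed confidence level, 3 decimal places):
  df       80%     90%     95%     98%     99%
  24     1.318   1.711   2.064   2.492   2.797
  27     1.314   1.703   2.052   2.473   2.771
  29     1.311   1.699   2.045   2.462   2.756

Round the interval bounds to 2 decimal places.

The population standard deviation σ is unknown (only the sample standard deviation s is given), so use a t-interval with df = n - 1 = 25 - 1 = 24.

For 80% confidence with df = 24, t* = 1.318 (from t-table)

Standard error: SE = s/√n = 22/√25 = 4.400000

Margin of error: E = t* × SE = 1.318 × 4.400000 = 5.7992

T-interval: x̄ ± E = 147 ± 5.7992 = (141.2008, 152.7992)

Rounded to 2 decimal places:

(141.20, 152.80)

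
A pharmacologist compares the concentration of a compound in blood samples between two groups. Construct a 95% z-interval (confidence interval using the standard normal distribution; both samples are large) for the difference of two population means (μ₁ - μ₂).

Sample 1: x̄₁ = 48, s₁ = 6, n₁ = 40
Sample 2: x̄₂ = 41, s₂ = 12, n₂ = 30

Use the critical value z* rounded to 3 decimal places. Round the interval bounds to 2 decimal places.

Both samples are large (n₁ = 40 ≥ 30, n₂ = 30 ≥ 30), so a z-interval for the difference of means applies.

Point estimate: x̄₁ - x̄₂ = 48 - 41 = 7

Standard error: SE = √(s₁²/n₁ + s₂²/n₂)
= √(6²/40 + 12²/30)
= √(0.900000 + 4.800000)
= 2.387467

For 95% confidence, z* = 1.96 (from standard normal table)
Margin of error: E = z* × SE = 1.96 × 2.387467 = 4.6794

Z-interval: (x̄₁ - x̄₂) ± E = 7 ± 4.6794 = (2.3206, 11.6794)

Rounded to 2 decimal places:

(2.32, 11.68)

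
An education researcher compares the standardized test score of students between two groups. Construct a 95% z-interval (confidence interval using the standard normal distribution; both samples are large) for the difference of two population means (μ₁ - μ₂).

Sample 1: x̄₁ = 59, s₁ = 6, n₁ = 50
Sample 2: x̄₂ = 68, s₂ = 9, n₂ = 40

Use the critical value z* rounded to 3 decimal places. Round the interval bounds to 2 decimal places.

Both samples are large (n₁ = 50 ≥ 30, n₂ = 40 ≥ 30), so a z-interval for the difference of means applies.

Point estimate: x̄₁ - x̄₂ = 59 - 68 = -9

Standard error: SE = √(s₁²/n₁ + s₂²/n₂)
= √(6²/50 + 9²/40)
= √(0.720000 + 2.025000)
= 1.656804

For 95% confidence, z* = 1.96 (from standard normal table)
Margin of error: E = z* × SE = 1.96 × 1.656804 = 3.2473

Z-interval: (x̄₁ - x̄₂) ± E = -9 ± 3.2473 = (-12.2473, -5.7527)

Rounded to 2 decimal places:

(-12.25, -5.75)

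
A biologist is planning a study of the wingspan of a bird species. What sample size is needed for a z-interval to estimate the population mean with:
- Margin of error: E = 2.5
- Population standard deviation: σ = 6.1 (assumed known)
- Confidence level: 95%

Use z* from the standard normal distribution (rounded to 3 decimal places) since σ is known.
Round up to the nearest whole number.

Using z* since population σ is known (z-interval formula).

For 95% confidence, z* = 1.96 (from standard normal table)

Sample size formula for z-interval: n = (z*σ/E)²

n = (1.96 × 6.1 / 2.5)²
  = (4.782400)²
  = 22.8713

Round up to the nearest whole number: n = 23

23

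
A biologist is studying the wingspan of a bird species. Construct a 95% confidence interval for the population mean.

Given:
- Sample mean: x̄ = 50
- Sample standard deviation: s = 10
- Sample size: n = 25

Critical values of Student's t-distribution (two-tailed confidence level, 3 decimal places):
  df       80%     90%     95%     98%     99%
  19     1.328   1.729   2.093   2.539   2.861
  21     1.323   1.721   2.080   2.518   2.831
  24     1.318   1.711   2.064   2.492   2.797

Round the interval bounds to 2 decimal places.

The population standard deviation σ is unknown (only the sample standard deviation s is given), so use a t-interval with df = n - 1 = 25 - 1 = 24.

For 95% confidence with df = 24, t* = 2.064 (from t-table)

Standard error: SE = s/√n = 10/√25 = 2.000000

Margin of error: E = t* × SE = 2.064 × 2.000000 = 4.1280

T-interval: x̄ ± E = 50 ± 4.1280 = (45.8720, 54.1280)

Rounded to 2 decimal places:

(45.87, 54.13)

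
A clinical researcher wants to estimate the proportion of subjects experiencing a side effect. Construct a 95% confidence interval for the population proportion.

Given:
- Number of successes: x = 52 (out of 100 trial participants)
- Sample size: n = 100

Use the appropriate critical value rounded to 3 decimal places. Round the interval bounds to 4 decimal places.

Sample proportion: p̂ = 52/100 = 0.520000

Check conditions for normal approximation:
  np̂ = 52 ≥ 10 ✓
  n(1-p̂) = 48 ≥ 10 ✓

The sample is large enough, so use a z-interval (normal approximation) for the proportion.

For 95% confidence, z* = 1.96 (from standard normal table)

Standard error: SE = √(p̂(1-p̂)/n) = √(0.520000×0.480000/100) = 0.04995998

Margin of error: E = z* × SE = 1.96 × 0.04995998 = 0.097922

Z-interval: p̂ ± E = 0.520000 ± 0.097922 = (0.422078, 0.617922)

Rounded to 4 decimal places:

(0.4221, 0.6179)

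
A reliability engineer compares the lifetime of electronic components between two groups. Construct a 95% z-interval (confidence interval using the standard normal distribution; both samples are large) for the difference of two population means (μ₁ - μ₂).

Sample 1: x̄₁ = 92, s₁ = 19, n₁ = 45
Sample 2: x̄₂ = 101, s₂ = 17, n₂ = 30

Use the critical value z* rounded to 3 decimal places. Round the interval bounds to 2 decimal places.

Both samples are large (n₁ = 45 ≥ 30, n₂ = 30 ≥ 30), so a z-interval for the difference of means applies.

Point estimate: x̄₁ - x̄₂ = 92 - 101 = -9

Standard error: SE = √(s₁²/n₁ + s₂²/n₂)
= √(19²/45 + 17²/30)
= √(8.022222 + 9.633333)
= 4.201851

For 95% confidence, z* = 1.96 (from standard normal table)
Margin of error: E = z* × SE = 1.96 × 4.201851 = 8.2356

Z-interval: (x̄₁ - x̄₂) ± E = -9 ± 8.2356 = (-17.2356, -0.7644)

Rounded to 2 decimal places:

(-17.24, -0.76)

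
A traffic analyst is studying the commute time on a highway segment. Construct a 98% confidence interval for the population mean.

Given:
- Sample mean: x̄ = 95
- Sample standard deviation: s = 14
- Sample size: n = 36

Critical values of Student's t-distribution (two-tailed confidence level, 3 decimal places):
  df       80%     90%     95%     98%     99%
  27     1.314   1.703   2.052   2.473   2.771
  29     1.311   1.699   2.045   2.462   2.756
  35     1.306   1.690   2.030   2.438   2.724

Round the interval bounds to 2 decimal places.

The population standard deviation σ is unknown (only the sample standard deviation s is given), so use a t-interval with df = n - 1 = 36 - 1 = 35.

For 98% confidence with df = 35, t* = 2.438 (from t-table)

Standard error: SE = s/√n = 14/√36 = 2.333333

Margin of error: E = t* × SE = 2.438 × 2.333333 = 5.6887

T-interval: x̄ ± E = 95 ± 5.6887 = (89.3113, 100.6887)

Rounded to 2 decimal places:

(89.31, 100.69)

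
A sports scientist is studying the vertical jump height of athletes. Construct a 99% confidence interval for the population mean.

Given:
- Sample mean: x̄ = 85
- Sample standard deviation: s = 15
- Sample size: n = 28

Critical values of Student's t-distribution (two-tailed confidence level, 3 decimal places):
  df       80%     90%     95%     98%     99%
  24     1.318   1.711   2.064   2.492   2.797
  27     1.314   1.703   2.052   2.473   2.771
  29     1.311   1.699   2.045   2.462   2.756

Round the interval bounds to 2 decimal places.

The population standard deviation σ is unknown (only the sample standard deviation s is given), so use a t-interval with df = n - 1 = 28 - 1 = 27.

For 99% confidence with df = 27, t* = 2.771 (from t-table)

Standard error: SE = s/√n = 15/√28 = 2.8347335

Margin of error: E = t* × SE = 2.771 × 2.8347335 = 7.85505

T-interval: x̄ ± E = 85 ± 7.85505 = (77.14495, 92.85505)

Rounded to 2 decimal places:

(77.14, 92.86)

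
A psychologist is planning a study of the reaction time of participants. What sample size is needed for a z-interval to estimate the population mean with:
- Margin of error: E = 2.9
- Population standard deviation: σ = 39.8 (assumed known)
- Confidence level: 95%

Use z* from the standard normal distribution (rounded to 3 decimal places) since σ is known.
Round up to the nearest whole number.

Using z* since population σ is known (z-interval formula).

For 95% confidence, z* = 1.96 (from standard normal table)

Sample size formula for z-interval: n = (z*σ/E)²

n = (1.96 × 39.8 / 2.9)²
  = (26.899310)²
  = 723.5729

Round up to the nearest whole number: n = 724

724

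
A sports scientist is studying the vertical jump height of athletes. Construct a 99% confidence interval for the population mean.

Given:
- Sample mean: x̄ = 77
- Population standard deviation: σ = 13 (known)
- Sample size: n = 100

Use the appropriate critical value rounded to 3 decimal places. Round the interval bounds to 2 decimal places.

The population standard deviation σ is known, so use a z-interval (standard normal critical value).

For 99% confidence, z* = 2.576 (from standard normal table)

Standard error: SE = σ/√n = 13/√100 = 1.300000

Margin of error: E = z* × SE = 2.576 × 1.300000 = 3.3488

Z-interval: x̄ ± E = 77 ± 3.3488 = (73.6512, 80.3488)

Rounded to 2 decimal places:

(73.65, 80.35)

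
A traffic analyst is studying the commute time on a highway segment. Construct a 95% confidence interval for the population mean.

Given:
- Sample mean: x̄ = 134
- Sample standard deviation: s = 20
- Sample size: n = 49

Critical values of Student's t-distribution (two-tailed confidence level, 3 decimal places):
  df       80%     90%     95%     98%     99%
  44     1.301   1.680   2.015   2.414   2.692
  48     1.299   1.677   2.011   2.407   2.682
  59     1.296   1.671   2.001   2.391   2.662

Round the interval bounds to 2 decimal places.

The population standard deviation σ is unknown (only the sample standard deviation s is given), so use a t-interval with df = n - 1 = 49 - 1 = 48.

For 95% confidence with df = 48, t* = 2.011 (from t-table)

Standard error: SE = s/√n = 20/√49 = 2.857143

Margin of error: E = t* × SE = 2.011 × 2.857143 = 5.7457

T-interval: x̄ ± E = 134 ± 5.7457 = (128.2543, 139.7457)

Rounded to 2 decimal places:

(128.25, 139.75)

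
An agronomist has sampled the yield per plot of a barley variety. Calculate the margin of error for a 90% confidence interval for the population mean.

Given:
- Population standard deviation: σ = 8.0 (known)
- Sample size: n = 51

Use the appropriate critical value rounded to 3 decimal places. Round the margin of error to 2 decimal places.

The population standard deviation σ is known, so use the z-interval margin of error formula.

For 90% confidence, z* = 1.645 (from standard normal table)

Margin of error formula for z-interval: E = z* × σ/√n

E = 1.645 × 8.0/√51
  = 1.645 × 1.120224
  = 1.8428

Rounded to 2 decimal places:

1.84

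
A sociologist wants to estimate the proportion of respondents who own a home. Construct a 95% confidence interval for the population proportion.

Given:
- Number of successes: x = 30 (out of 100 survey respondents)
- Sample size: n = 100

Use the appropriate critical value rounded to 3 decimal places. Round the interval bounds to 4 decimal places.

Sample proportion: p̂ = 30/100 = 0.300000

Check conditions for normal approximation:
  np̂ = 30 ≥ 10 ✓
  n(1-p̂) = 70 ≥ 10 ✓

The sample is large enough, so use a z-interval (normal approximation) for the proportion.

For 95% confidence, z* = 1.96 (from standard normal table)

Standard error: SE = √(p̂(1-p̂)/n) = √(0.300000×0.700000/100) = 0.04582576

Margin of error: E = z* × SE = 1.96 × 0.04582576 = 0.089818

Z-interval: p̂ ± E = 0.300000 ± 0.089818 = (0.210182, 0.389818)

Rounded to 4 decimal places:

(0.2102, 0.3898)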